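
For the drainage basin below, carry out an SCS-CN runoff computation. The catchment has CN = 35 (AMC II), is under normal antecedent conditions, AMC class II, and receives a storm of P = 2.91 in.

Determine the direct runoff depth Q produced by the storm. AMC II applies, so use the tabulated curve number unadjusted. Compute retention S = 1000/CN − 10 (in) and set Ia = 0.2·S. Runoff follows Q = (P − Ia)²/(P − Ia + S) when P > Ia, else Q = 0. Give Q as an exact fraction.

Average conditions: CN = 35 (no AMC adjustment).
Retention S: 1000/CN − 10 with CN=35.000 → S = 130/7 ≈ 18.571 in
Initial abstraction Ia = S/5 = (130/7)/5 = 26/7 ≈ 3.714 in
P = 2.910 ≤ Ia = 3.714 in: entire storm abstracted, Q = 0.

Q = 0 in ≈ 0.000 in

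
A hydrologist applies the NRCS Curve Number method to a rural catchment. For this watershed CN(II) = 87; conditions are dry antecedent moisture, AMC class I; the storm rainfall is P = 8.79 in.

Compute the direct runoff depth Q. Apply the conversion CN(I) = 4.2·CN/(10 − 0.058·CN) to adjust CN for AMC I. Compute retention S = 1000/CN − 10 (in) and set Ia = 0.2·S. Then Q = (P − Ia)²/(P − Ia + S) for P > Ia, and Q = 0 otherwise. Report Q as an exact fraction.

Q = 2178378220489/388407959100 in ≈ 5.608 in

Adjust CN=87 to AMC I: 4.2·87/(10 − 0.058·87) → (1827/5) ÷ (2477/500) = 182700/2477 ≈ 73.759
S = 1000/(182700/2477) − 10 = 6500/1827 in ≈ 3.558 in
Ia = 0.2·(6500/1827) = 1300/1827 in ≈ 0.712 in
Excess rainfall: 8.790 − 0.712 = 8.078 in; P > Ia so Q > 0
Runoff Q = (P−Ia)²/(P−Ia+S) = (8.078)²/(8.078+3.558) = 2178378220489/388407959100 ≈ 5.608 in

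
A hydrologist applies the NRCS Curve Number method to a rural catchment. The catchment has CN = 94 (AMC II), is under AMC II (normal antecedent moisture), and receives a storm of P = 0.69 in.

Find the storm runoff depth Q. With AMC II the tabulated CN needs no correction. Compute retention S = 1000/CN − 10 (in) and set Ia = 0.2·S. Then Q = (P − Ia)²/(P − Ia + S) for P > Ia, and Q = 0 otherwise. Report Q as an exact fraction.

Q = 776161/2946900 in ≈ 0.263 in

CN(II) = 94; AMC II needs no correction.
S = 1000/94 − 10 = 30/47 in ≈ 0.638 in
Ia = 0.2S: 0.2·0.638 = 0.128 in (exactly 6/47)
Since P=0.690 > Ia=0.128: effective rainfall P−Ia = 2643/4700 in
Q: (2643/4700)² ÷ (5643/4700) = 776161/2946900 in (≈ 0.263 in)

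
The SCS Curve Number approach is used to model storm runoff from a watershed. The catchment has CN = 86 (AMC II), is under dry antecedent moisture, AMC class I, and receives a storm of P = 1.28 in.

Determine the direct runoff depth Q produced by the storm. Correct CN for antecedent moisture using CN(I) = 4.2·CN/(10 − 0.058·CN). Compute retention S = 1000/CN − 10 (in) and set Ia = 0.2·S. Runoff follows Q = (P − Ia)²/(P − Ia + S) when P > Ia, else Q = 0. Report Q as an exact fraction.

CN(I) from CN(II)=86: (4.2·86)/(10 − 0.058·86) = 12900/179 ≈ 72.067
Retention S: 1000/CN − 10 with CN=72.067 → S = 500/129 ≈ 3.876 in
Ia = 0.2S: 0.2·3.876 = 0.775 in (exactly 100/129)
Since P=1.280 > Ia=0.775: effective rainfall P−Ia = 1628/3225 in
Q: (1628/3225)² ÷ (14128/3225) = 165649/2847675 in (≈ 0.058 in)

Q = 165649/2847675 in ≈ 0.058 in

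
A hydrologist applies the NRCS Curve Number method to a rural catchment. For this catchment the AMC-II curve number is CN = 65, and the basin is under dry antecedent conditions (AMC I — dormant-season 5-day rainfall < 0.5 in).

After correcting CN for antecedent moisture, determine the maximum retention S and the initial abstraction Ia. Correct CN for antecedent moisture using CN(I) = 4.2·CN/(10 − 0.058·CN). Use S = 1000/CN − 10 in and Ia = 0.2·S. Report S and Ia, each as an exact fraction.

S = 500/39 in ≈ 12.821 in; Ia = 100/39 in ≈ 2.564 in

Adjust CN=65 to AMC I: 4.2·65/(10 − 0.058·65) → 273 ÷ (623/100) = 3900/89 ≈ 43.820
S = 1000/(3900/89) − 10 = 500/39 in ≈ 12.821 in
Initial abstraction Ia = S/5 = (500/39)/5 = 100/39 ≈ 2.564 in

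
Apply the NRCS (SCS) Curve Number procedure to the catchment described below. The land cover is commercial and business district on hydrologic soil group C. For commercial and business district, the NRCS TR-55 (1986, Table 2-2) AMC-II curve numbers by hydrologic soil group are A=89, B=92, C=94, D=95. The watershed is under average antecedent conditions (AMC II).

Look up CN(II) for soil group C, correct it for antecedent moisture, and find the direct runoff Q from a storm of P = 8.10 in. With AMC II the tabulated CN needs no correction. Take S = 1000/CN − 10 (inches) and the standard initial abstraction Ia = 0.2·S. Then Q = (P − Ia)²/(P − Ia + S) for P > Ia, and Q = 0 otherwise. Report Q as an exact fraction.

Q = 4680003/634030 in ≈ 7.381 in

NRCS table: commercial and business district, soil group C → CN(II) = 94
Average conditions: CN = 94 (no AMC adjustment).
S = 1000/94 − 10 = 30/47 in ≈ 0.638 in
Ia = 0.2S: 0.2·0.638 = 0.128 in (exactly 6/47)
Since P=8.100 > Ia=0.128: effective rainfall P−Ia = 3747/470 in
Q: (3747/470)² ÷ (4047/470) = 4680003/634030 in (≈ 7.381 in)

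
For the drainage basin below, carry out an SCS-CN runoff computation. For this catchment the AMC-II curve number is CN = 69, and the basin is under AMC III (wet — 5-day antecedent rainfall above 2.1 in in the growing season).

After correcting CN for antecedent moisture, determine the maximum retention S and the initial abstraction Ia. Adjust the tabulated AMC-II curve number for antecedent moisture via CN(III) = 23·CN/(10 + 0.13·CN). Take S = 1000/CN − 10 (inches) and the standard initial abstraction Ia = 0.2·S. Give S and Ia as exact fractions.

S = 3100/1587 in ≈ 1.953 in; Ia = 620/1587 in ≈ 0.391 in

Wet (AMC III): CN(III) = 23·69/(10 + 0.13·69) = 1587/(1897/100) = 158700/1897 ≈ 83.658
Retention S: 1000/CN − 10 with CN=83.658 → S = 3100/1587 ≈ 1.953 in
Initial abstraction Ia = S/5 = (3100/1587)/5 = 620/1587 ≈ 0.391 in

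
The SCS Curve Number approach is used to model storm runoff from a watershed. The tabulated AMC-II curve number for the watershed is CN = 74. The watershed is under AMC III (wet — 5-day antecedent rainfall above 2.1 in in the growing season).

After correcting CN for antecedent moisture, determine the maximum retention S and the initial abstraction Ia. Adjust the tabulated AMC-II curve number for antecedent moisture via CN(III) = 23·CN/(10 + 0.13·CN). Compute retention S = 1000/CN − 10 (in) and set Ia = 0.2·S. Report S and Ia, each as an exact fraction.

Wet (AMC III): CN(III) = 23·74/(10 + 0.13·74) = 1702/(981/50) = 85100/981 ≈ 86.748
S = 1000/(85100/981) − 10 = 1300/851 in ≈ 1.528 in
Initial abstraction Ia = S/5 = (1300/851)/5 = 260/851 ≈ 0.306 in

S = 1300/851 in ≈ 1.528 in; Ia = 260/851 in ≈ 0.306 in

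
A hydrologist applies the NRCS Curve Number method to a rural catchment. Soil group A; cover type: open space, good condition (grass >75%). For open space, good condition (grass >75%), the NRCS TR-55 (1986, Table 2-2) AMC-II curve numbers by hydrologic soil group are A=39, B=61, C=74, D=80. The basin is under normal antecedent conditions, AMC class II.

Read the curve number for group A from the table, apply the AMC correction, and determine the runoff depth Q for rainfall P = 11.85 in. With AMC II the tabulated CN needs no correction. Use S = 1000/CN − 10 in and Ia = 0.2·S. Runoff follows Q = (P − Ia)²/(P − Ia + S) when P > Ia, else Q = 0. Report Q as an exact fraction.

Q = 46280809/14822340 in ≈ 3.122 in

NRCS table: open space, good condition (grass >75%), soil group A → CN(II) = 39
Average conditions: CN = 39 (no AMC adjustment).
Retention S: 1000/CN − 10 with CN=39.000 → S = 610/39 ≈ 15.641 in
Initial abstraction Ia = S/5 = (610/39)/5 = 122/39 ≈ 3.128 in
P − Ia = 11.850 − 3.128 = 6803/780 ≈ 8.722 in (> 0, runoff occurs)
Q = (6803/780)²/((6803/780) + 610/39) = (46280809/608400)/(19003/780) = 46280809/14822340 in ≈ 3.122 in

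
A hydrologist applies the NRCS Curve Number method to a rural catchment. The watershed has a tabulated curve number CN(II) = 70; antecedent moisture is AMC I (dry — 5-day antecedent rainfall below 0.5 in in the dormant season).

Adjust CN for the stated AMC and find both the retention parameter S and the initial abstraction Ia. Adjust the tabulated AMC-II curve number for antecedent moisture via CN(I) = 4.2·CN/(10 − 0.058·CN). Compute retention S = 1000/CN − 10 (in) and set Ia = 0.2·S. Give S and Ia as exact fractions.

Adjust CN=70 to AMC I: 4.2·70/(10 − 0.058·70) → 294 ÷ (297/50) = 4900/99 ≈ 49.495
Retention S: 1000/CN − 10 with CN=49.495 → S = 500/49 ≈ 10.204 in
Ia = 0.2·(500/49) = 100/49 in ≈ 2.041 in

S = 500/49 in ≈ 10.204 in; Ia = 100/49 in ≈ 2.041 in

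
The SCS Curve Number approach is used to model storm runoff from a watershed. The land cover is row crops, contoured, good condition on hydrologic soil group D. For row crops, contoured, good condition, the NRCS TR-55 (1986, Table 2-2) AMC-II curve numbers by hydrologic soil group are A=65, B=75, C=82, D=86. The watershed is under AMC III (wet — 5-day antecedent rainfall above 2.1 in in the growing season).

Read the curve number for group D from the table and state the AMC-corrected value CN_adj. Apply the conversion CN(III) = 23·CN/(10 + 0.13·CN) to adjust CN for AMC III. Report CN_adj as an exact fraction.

NRCS table: row crops, contoured, good condition, soil group D → CN(II) = 86
CN(III) from CN(II)=86: (23·86)/(10 + 0.13·86) = 98900/1059 ≈ 93.390

CN_adj = 98900/1059 ≈ 93.390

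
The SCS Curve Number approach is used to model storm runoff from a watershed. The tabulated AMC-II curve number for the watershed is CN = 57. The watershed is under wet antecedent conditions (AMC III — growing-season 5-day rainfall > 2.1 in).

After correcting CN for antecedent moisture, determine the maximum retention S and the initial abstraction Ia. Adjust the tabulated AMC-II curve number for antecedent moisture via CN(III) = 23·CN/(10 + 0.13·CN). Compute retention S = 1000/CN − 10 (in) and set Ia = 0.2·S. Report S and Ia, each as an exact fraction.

Wet (AMC III): CN(III) = 23·57/(10 + 0.13·57) = 1311/(1741/100) = 131100/1741 ≈ 75.302
S = 1000/(131100/1741) − 10 = 4300/1311 in ≈ 3.280 in
Ia = 0.2·(4300/1311) = 860/1311 in ≈ 0.656 in

S = 4300/1311 in ≈ 3.280 in; Ia = 860/1311 in ≈ 0.656 in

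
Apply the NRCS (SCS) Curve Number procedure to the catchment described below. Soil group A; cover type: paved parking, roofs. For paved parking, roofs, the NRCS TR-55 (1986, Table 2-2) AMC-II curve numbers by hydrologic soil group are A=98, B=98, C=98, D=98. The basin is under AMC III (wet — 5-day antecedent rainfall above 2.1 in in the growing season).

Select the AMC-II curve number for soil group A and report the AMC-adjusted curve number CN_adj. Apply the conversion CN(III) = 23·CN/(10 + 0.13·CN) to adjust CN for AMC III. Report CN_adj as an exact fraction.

NRCS table: paved parking, roofs, soil group A → CN(II) = 98
CN(III) from CN(II)=98: (23·98)/(10 + 0.13·98) = 112700/1137 ≈ 99.120

CN_adj = 112700/1137 ≈ 99.120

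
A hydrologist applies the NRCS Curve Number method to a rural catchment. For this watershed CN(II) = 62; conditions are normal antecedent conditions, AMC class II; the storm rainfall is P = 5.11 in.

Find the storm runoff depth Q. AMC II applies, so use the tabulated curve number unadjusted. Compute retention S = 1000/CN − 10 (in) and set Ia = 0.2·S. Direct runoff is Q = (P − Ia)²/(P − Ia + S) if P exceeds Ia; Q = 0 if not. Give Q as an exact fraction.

Average conditions: CN = 62 (no AMC adjustment).
Max retention: S = 1000/62 − 10 = 190/31 in (≈ 6.129 in)
Initial abstraction Ia = S/5 = (190/31)/5 = 38/31 ≈ 1.226 in
Excess rainfall: 5.110 − 1.226 = 3.884 in; P > Ia so Q > 0
Runoff Q = (P−Ia)²/(P−Ia+S) = (3.884)²/(3.884+6.129) = 144985681/96227100 ≈ 1.507 in

Q = 144985681/96227100 in ≈ 1.507 in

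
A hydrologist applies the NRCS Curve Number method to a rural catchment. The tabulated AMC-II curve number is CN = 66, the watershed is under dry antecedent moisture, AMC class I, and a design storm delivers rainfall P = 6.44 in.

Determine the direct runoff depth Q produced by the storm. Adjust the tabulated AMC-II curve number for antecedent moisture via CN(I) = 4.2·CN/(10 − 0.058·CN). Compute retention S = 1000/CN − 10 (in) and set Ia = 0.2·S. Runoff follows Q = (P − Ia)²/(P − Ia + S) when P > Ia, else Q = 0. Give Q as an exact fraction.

Adjust CN=66 to AMC I: 4.2·66/(10 − 0.058·66) → (1386/5) ÷ (1543/250) = 69300/1543 ≈ 44.913
Max retention: S = 1000/(69300/1543) − 10 = 8500/693 in (≈ 12.266 in)
Initial abstraction Ia = S/5 = (8500/693)/5 = 1700/693 ≈ 2.453 in
Since P=6.440 > Ia=2.453: effective rainfall P−Ia = 69073/17325 in
Runoff Q = (P−Ia)²/(P−Ia+S) = (3.987)²/(3.987+12.266) = 4771079329/4878252225 ≈ 0.978 in

Q = 4771079329/4878252225 in ≈ 0.978 in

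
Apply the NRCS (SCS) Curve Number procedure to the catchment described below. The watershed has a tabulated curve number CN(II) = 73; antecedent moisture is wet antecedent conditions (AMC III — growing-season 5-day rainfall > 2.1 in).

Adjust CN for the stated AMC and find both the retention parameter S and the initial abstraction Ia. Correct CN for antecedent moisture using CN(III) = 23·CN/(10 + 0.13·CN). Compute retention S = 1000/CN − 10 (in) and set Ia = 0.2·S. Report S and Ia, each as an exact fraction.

Adjust CN=73 to AMC III: 23·73/(10 + 0.13·73) → 1679 ÷ (1949/100) = 167900/1949 ≈ 86.147
Retention S: 1000/CN − 10 with CN=86.147 → S = 2700/1679 ≈ 1.608 in
Ia = 0.2S: 0.2·1.608 = 0.322 in (exactly 540/1679)

S = 2700/1679 in ≈ 1.608 in; Ia = 540/1679 in ≈ 0.322 in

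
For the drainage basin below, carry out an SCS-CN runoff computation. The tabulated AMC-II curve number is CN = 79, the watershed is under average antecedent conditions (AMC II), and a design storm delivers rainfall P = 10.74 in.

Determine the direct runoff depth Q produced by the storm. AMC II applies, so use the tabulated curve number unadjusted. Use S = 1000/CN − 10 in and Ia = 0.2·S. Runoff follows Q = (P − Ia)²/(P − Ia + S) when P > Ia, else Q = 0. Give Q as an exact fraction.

Q = 180660481/22305650 in ≈ 8.099 in

Average conditions: CN = 79 (no AMC adjustment).
Max retention: S = 1000/79 − 10 = 210/79 in (≈ 2.658 in)
Ia = 0.2·(210/79) = 42/79 in ≈ 0.532 in
Since P=10.740 > Ia=0.532: effective rainfall P−Ia = 40323/3950 in
Runoff Q = (P−Ia)²/(P−Ia+S) = (10.208)²/(10.208+2.658) = 180660481/22305650 ≈ 8.099 in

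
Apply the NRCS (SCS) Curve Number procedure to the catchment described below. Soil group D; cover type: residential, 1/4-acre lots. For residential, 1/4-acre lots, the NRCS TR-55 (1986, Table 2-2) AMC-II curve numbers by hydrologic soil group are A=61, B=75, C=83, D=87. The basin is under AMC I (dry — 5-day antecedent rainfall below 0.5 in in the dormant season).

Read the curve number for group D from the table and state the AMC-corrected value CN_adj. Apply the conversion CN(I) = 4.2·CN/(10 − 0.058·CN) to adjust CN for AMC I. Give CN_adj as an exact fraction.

NRCS table: residential, 1/4-acre lots, soil group D → CN(II) = 87
Adjust CN=87 to AMC I: 4.2·87/(10 − 0.058·87) → (1827/5) ÷ (2477/500) = 182700/2477 ≈ 73.759

CN_adj = 182700/2477 ≈ 73.759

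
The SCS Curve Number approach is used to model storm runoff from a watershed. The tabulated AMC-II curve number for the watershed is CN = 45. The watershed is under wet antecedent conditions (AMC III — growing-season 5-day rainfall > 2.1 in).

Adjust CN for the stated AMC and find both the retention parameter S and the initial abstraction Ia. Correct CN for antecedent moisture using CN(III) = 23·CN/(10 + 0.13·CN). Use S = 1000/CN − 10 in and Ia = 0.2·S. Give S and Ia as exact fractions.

Adjust CN=45 to AMC III: 23·45/(10 + 0.13·45) → 1035 ÷ (317/20) = 20700/317 ≈ 65.300
Retention S: 1000/CN − 10 with CN=65.300 → S = 1100/207 ≈ 5.314 in
Ia = 0.2S: 0.2·5.314 = 1.063 in (exactly 220/207)

S = 1100/207 in ≈ 5.314 in; Ia = 220/207 in ≈ 1.063 in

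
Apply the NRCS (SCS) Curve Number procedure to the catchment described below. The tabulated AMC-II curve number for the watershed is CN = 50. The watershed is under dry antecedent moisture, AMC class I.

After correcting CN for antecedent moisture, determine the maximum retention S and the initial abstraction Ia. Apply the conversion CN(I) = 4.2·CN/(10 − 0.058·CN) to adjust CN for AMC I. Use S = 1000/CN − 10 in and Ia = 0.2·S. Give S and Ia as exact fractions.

S = 500/21 in ≈ 23.810 in; Ia = 100/21 in ≈ 4.762 in

Adjust CN=50 to AMC I: 4.2·50/(10 − 0.058·50) → 210 ÷ (71/10) = 2100/71 ≈ 29.577
Max retention: S = 1000/(2100/71) − 10 = 500/21 in (≈ 23.810 in)
Ia = 0.2·(500/21) = 100/21 in ≈ 4.762 in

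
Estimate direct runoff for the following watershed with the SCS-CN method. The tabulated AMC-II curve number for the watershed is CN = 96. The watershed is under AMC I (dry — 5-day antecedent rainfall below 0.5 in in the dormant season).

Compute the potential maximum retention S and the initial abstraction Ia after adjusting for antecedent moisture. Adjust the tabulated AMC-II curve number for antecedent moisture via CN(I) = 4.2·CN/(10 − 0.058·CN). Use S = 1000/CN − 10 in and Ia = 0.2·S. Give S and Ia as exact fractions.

S = 125/126 in ≈ 0.992 in; Ia = 25/126 in ≈ 0.198 in

Adjust CN=96 to AMC I: 4.2·96/(10 − 0.058·96) → (2016/5) ÷ (554/125) = 25200/277 ≈ 90.975
Max retention: S = 1000/(25200/277) − 10 = 125/126 in (≈ 0.992 in)
Ia = 0.2·(125/126) = 25/126 in ≈ 0.198 in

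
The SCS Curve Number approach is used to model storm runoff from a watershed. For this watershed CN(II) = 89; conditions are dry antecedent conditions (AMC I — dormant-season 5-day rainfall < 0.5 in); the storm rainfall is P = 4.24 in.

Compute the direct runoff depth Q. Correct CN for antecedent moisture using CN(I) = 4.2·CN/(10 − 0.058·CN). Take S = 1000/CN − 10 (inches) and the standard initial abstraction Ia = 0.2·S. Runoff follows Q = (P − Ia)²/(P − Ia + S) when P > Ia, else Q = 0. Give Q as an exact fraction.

Dry (AMC I): CN(I) = 4.2·89/(10 − 0.058·89) = (1869/5)/(2419/500) = 186900/2419 ≈ 77.263
Retention S: 1000/CN − 10 with CN=77.263 → S = 5500/1869 ≈ 2.943 in
Initial abstraction Ia = S/5 = (5500/1869)/5 = 1100/1869 ≈ 0.589 in
Excess rainfall: 4.240 − 0.589 = 3.651 in; P > Ia so Q > 0
Runoff Q = (P−Ia)²/(P−Ia+S) = (3.651)²/(3.651+2.943) = 14554568498/7198313325 ≈ 2.022 in

Q = 14554568498/7198313325 in ≈ 2.022 in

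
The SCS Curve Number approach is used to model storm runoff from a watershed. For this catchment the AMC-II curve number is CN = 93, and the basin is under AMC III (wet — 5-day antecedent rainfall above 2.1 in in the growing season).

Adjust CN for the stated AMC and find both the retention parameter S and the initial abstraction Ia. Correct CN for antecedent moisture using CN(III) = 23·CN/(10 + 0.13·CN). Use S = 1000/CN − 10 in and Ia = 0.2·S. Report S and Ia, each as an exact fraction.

CN(III) from CN(II)=93: (23·93)/(10 + 0.13·93) = 213900/2209 ≈ 96.831
Retention S: 1000/CN − 10 with CN=96.831 → S = 700/2139 ≈ 0.327 in
Ia = 0.2·(700/2139) = 140/2139 in ≈ 0.065 in

S = 700/2139 in ≈ 0.327 in; Ia = 140/2139 in ≈ 0.065 in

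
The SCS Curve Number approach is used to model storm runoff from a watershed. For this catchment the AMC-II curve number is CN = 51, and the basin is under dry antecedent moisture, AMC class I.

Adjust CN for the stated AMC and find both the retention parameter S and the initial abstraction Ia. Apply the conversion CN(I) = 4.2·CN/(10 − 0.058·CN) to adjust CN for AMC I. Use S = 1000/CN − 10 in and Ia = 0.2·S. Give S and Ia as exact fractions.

S = 3500/153 in ≈ 22.876 in; Ia = 700/153 in ≈ 4.575 in

Dry (AMC I): CN(I) = 4.2·51/(10 − 0.058·51) = (1071/5)/(3521/500) = 15300/503 ≈ 30.417
Max retention: S = 1000/(15300/503) − 10 = 3500/153 in (≈ 22.876 in)
Ia = 0.2S: 0.2·22.876 = 4.575 in (exactly 700/153)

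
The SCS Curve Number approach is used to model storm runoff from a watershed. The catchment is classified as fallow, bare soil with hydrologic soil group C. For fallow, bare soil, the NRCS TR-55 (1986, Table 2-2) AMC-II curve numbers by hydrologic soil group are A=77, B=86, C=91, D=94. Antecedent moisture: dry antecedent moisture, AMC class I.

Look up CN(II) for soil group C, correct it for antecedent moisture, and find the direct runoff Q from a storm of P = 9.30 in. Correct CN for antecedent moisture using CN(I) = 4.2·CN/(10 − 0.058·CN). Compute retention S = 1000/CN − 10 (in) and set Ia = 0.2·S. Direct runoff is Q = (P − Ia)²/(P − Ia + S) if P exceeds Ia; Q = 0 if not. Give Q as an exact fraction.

Q = 1054350027/151268390 in ≈ 6.970 in

NRCS table: fallow, bare soil, soil group C → CN(II) = 91
Dry (AMC I): CN(I) = 4.2·91/(10 − 0.058·91) = (1911/5)/(2361/500) = 63700/787 ≈ 80.940
Retention S: 1000/CN − 10 with CN=80.940 → S = 1500/637 ≈ 2.355 in
Ia = 0.2S: 0.2·2.355 = 0.471 in (exactly 300/637)
Since P=9.300 > Ia=0.471: effective rainfall P−Ia = 56241/6370 in
Q: (56241/6370)² ÷ (71241/6370) = 1054350027/151268390 in (≈ 6.970 in)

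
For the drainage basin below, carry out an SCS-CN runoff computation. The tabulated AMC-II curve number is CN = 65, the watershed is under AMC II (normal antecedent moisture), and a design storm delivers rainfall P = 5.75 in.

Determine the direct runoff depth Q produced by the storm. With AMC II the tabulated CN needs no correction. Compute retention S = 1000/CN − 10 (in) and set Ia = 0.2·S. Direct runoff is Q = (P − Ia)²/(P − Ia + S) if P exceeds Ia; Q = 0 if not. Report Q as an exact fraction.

AMC II — tabulated CN = 65 applies directly.
Max retention: S = 1000/65 − 10 = 70/13 in (≈ 5.385 in)
Ia = 0.2·(70/13) = 14/13 in ≈ 1.077 in
P − Ia = 5.750 − 1.077 = 243/52 ≈ 4.673 in (> 0, runoff occurs)
Q: (243/52)² ÷ (523/52) = 59049/27196 in (≈ 2.171 in)

Q = 59049/27196 in ≈ 2.171 in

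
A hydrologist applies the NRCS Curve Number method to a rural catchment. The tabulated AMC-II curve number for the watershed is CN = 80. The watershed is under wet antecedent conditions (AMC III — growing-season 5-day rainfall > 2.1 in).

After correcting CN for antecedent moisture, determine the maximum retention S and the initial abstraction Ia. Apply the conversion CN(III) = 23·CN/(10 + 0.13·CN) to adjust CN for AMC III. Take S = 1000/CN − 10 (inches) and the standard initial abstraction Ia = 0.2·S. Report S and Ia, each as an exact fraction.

CN(III) from CN(II)=80: (23·80)/(10 + 0.13·80) = 4600/51 ≈ 90.196
Retention S: 1000/CN − 10 with CN=90.196 → S = 25/23 ≈ 1.087 in
Ia = 0.2S: 0.2·1.087 = 0.217 in (exactly 5/23)

S = 25/23 in ≈ 1.087 in; Ia = 5/23 in ≈ 0.217 in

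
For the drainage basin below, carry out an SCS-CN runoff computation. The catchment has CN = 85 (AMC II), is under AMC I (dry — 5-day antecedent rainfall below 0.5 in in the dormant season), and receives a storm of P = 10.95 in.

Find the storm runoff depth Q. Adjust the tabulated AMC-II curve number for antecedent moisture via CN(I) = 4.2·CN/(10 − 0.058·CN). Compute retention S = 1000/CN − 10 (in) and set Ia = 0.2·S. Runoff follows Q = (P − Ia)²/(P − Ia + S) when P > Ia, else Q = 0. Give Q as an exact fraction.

Q = 578931721/81065180 in ≈ 7.142 in

CN(I) from CN(II)=85: (4.2·85)/(10 − 0.058·85) = 11900/169 ≈ 70.414
Max retention: S = 1000/(11900/169) − 10 = 500/119 in (≈ 4.202 in)
Initial abstraction Ia = S/5 = (500/119)/5 = 100/119 ≈ 0.840 in
P − Ia = 10.950 − 0.840 = 24061/2380 ≈ 10.110 in (> 0, runoff occurs)
Q = (24061/2380)²/((24061/2380) + 500/119) = (578931721/5664400)/(34061/2380) = 578931721/81065180 in ≈ 7.142 in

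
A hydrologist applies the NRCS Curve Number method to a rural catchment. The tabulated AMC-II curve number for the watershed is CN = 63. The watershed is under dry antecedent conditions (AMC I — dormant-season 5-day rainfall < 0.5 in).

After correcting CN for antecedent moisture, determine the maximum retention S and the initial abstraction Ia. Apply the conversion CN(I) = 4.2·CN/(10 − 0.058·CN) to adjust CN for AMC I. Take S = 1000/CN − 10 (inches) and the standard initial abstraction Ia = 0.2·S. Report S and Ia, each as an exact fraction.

CN(I) from CN(II)=63: (4.2·63)/(10 − 0.058·63) = 132300/3173 ≈ 41.696
S = 1000/(132300/3173) − 10 = 18500/1323 in ≈ 13.983 in
Ia = 0.2S: 0.2·13.983 = 2.797 in (exactly 3700/1323)

S = 18500/1323 in ≈ 13.983 in; Ia = 3700/1323 in ≈ 2.797 in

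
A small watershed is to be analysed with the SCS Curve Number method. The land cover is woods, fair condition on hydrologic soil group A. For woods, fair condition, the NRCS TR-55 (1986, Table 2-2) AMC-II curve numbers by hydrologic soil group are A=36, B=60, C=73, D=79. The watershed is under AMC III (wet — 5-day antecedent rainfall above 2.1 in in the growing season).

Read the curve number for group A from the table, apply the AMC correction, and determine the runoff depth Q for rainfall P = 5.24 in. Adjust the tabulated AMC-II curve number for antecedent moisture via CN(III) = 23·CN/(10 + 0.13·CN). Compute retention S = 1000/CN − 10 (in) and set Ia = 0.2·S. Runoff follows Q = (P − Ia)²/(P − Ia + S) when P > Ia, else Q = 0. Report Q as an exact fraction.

Q = 365459689/305930475 in ≈ 1.195 in

NRCS table: woods, fair condition, soil group A → CN(II) = 36
CN(III) from CN(II)=36: (23·36)/(10 + 0.13·36) = 20700/367 ≈ 56.403
S = 1000/(20700/367) − 10 = 1600/207 in ≈ 7.729 in
Ia = 0.2S: 0.2·7.729 = 1.546 in (exactly 320/207)
Since P=5.240 > Ia=1.546: effective rainfall P−Ia = 19117/5175 in
Q = (19117/5175)²/((19117/5175) + 1600/207) = (365459689/26780625)/(59117/5175) = 365459689/305930475 in ≈ 1.195 in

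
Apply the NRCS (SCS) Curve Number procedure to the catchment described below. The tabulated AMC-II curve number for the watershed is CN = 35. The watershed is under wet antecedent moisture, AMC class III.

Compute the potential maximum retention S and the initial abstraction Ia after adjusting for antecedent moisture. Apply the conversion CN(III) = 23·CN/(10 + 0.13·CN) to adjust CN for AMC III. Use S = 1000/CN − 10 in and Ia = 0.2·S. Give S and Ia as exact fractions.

CN(III) from CN(II)=35: (23·35)/(10 + 0.13·35) = 16100/291 ≈ 55.326
Retention S: 1000/CN − 10 with CN=55.326 → S = 1300/161 ≈ 8.075 in
Ia = 0.2·(1300/161) = 260/161 in ≈ 1.615 in

S = 1300/161 in ≈ 8.075 in; Ia = 260/161 in ≈ 1.615 in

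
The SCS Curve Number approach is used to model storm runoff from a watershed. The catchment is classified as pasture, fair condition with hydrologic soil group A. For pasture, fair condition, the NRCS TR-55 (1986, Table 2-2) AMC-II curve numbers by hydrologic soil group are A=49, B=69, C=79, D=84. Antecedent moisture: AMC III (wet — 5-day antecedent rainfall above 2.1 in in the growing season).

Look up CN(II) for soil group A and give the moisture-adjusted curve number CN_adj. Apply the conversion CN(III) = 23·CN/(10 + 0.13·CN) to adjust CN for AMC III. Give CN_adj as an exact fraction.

CN_adj = 112700/1637 ≈ 68.845

NRCS table: pasture, fair condition, soil group A → CN(II) = 49
Adjust CN=49 to AMC III: 23·49/(10 + 0.13·49) → 1127 ÷ (1637/100) = 112700/1637 ≈ 68.845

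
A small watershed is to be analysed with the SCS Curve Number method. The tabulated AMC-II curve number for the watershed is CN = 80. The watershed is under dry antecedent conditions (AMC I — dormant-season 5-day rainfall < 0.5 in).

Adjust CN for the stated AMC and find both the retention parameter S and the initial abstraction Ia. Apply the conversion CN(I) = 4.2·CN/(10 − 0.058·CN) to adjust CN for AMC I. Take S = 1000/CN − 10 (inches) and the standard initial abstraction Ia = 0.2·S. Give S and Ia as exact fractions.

Dry (AMC I): CN(I) = 4.2·80/(10 − 0.058·80) = 336/(134/25) = 4200/67 ≈ 62.687
Max retention: S = 1000/(4200/67) − 10 = 125/21 in (≈ 5.952 in)
Ia = 0.2·(125/21) = 25/21 in ≈ 1.190 in

S = 125/21 in ≈ 5.952 in; Ia = 25/21 in ≈ 1.190 in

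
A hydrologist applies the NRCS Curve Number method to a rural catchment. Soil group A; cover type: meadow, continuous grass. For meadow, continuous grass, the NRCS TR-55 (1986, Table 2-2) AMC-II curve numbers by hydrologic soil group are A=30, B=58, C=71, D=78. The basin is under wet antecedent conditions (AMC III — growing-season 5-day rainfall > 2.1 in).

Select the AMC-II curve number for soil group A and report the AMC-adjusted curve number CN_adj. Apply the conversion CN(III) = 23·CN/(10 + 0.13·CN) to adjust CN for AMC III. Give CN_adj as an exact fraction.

CN_adj = 6900/139 ≈ 49.640

NRCS table: meadow, continuous grass, soil group A → CN(II) = 30
Adjust CN=30 to AMC III: 23·30/(10 + 0.13·30) → 690 ÷ (139/10) = 6900/139 ≈ 49.640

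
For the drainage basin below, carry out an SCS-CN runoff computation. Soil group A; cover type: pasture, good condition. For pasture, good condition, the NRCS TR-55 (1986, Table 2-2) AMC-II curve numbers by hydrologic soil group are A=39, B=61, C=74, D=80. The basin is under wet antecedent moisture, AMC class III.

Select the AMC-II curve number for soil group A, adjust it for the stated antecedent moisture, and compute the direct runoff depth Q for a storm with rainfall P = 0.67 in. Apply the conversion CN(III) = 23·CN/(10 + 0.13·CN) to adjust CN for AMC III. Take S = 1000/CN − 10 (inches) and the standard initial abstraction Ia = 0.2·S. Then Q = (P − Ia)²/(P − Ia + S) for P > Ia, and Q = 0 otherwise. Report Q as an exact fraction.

Q = 0 in ≈ 0.000 in

NRCS table: pasture, good condition, soil group A → CN(II) = 39
Wet (AMC III): CN(III) = 23·39/(10 + 0.13·39) = 897/(1507/100) = 89700/1507 ≈ 59.522
Retention S: 1000/CN − 10 with CN=59.522 → S = 6100/897 ≈ 6.800 in
Initial abstraction Ia = S/5 = (6100/897)/5 = 1220/897 ≈ 1.360 in
P = 0.670 ≤ Ia = 1.360 in: entire storm abstracted, Q = 0.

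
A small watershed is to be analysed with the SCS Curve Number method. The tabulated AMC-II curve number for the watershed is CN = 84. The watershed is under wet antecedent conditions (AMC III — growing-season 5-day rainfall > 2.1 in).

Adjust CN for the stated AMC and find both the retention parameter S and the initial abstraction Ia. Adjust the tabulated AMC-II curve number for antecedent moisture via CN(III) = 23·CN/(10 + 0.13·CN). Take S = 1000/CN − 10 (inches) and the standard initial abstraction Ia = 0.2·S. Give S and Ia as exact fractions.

S = 400/483 in ≈ 0.828 in; Ia = 80/483 in ≈ 0.166 in

Wet (AMC III): CN(III) = 23·84/(10 + 0.13·84) = 1932/(523/25) = 48300/523 ≈ 92.352
S = 1000/(48300/523) − 10 = 400/483 in ≈ 0.828 in
Initial abstraction Ia = S/5 = (400/483)/5 = 80/483 ≈ 0.166 in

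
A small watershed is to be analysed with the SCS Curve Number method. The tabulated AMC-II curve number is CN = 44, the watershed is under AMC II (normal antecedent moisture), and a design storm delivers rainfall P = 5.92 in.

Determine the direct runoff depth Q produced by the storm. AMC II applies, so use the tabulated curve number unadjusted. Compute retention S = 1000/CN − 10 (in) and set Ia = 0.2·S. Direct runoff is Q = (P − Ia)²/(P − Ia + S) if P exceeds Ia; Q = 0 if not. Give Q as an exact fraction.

AMC II — tabulated CN = 44 applies directly.
Retention S: 1000/CN − 10 with CN=44.000 → S = 140/11 ≈ 12.727 in
Ia = 0.2S: 0.2·12.727 = 2.545 in (exactly 28/11)
Since P=5.920 > Ia=2.545: effective rainfall P−Ia = 928/275 in
Runoff Q = (P−Ia)²/(P−Ia+S) = (3.375)²/(3.375+12.727) = 215296/304425 ≈ 0.707 in

Q = 215296/304425 in ≈ 0.707 in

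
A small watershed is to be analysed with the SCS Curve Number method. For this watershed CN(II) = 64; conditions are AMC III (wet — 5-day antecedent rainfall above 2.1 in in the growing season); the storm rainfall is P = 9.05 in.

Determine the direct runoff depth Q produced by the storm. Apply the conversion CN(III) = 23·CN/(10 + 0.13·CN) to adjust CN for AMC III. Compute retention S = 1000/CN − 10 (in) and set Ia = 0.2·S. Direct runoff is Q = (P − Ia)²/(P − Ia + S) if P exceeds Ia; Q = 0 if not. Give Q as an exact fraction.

Q = 3876961/582245 in ≈ 6.659 in

Adjust CN=64 to AMC III: 23·64/(10 + 0.13·64) → 1472 ÷ (458/25) = 18400/229 ≈ 80.349
Retention S: 1000/CN − 10 with CN=80.349 → S = 225/92 ≈ 2.446 in
Ia = 0.2·(225/92) = 45/92 in ≈ 0.489 in
Excess rainfall: 9.050 − 0.489 = 8.561 in; P > Ia so Q > 0
Runoff Q = (P−Ia)²/(P−Ia+S) = (8.561)²/(8.561+2.446) = 3876961/582245 ≈ 6.659 in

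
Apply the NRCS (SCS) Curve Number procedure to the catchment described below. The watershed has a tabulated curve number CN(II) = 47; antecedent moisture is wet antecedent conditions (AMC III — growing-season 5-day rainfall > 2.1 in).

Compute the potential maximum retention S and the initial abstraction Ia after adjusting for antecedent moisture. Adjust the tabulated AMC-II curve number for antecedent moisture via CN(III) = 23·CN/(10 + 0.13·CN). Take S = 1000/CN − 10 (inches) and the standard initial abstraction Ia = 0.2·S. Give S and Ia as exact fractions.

S = 5300/1081 in ≈ 4.903 in; Ia = 1060/1081 in ≈ 0.981 in

CN(III) from CN(II)=47: (23·47)/(10 + 0.13·47) = 108100/1611 ≈ 67.101
Max retention: S = 1000/(108100/1611) − 10 = 5300/1081 in (≈ 4.903 in)
Initial abstraction Ia = S/5 = (5300/1081)/5 = 1060/1081 ≈ 0.981 in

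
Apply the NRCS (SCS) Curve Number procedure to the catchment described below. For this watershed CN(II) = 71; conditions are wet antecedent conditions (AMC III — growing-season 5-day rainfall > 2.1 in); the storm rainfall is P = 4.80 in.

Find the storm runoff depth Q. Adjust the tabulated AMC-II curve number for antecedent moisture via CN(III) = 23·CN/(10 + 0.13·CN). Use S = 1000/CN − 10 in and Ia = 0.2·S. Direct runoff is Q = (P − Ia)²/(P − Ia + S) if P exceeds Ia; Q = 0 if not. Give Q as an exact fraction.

Q = 164638658/51839585 in ≈ 3.176 in

Wet (AMC III): CN(III) = 23·71/(10 + 0.13·71) = 1633/(1923/100) = 163300/1923 ≈ 84.919
Max retention: S = 1000/(163300/1923) − 10 = 2900/1633 in (≈ 1.776 in)
Initial abstraction Ia = S/5 = (2900/1633)/5 = 580/1633 ≈ 0.355 in
Since P=4.800 > Ia=0.355: effective rainfall P−Ia = 36292/8165 in
Q = (36292/8165)²/((36292/8165) + 2900/1633) = (1317109264/66667225)/(50792/8165) = 164638658/51839585 in ≈ 3.176 in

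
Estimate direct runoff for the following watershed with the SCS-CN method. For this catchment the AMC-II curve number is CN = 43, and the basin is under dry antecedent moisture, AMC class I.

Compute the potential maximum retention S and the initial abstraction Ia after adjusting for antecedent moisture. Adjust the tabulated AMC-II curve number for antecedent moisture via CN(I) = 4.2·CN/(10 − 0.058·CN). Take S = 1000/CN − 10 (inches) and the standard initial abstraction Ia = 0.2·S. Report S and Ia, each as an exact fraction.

S = 9500/301 in ≈ 31.561 in; Ia = 1900/301 in ≈ 6.312 in

CN(I) from CN(II)=43: (4.2·43)/(10 − 0.058·43) = 30100/1251 ≈ 24.061
Retention S: 1000/CN − 10 with CN=24.061 → S = 9500/301 ≈ 31.561 in
Ia = 0.2S: 0.2·31.561 = 6.312 in (exactly 1900/301)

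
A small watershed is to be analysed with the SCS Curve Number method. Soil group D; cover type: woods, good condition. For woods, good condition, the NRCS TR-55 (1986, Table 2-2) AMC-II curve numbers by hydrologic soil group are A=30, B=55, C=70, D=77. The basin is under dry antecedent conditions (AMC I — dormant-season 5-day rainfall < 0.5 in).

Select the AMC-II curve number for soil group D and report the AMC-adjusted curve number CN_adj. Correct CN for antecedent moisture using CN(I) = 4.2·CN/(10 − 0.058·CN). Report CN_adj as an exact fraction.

NRCS table: woods, good condition, soil group D → CN(II) = 77
Dry (AMC I): CN(I) = 4.2·77/(10 − 0.058·77) = (1617/5)/(2767/500) = 161700/2767 ≈ 58.439

CN_adj = 161700/2767 ≈ 58.439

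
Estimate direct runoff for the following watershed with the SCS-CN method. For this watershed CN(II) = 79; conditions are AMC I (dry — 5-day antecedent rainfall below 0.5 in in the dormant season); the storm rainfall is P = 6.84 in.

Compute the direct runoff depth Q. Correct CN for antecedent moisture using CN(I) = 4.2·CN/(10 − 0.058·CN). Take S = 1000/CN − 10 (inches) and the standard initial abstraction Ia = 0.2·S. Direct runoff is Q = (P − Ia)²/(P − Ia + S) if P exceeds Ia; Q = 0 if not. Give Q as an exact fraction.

Q = 121198081/46430275 in ≈ 2.610 in

CN(I) from CN(II)=79: (4.2·79)/(10 − 0.058·79) = 7900/129 ≈ 61.240
Retention S: 1000/CN − 10 with CN=61.240 → S = 500/79 ≈ 6.329 in
Initial abstraction Ia = S/5 = (500/79)/5 = 100/79 ≈ 1.266 in
Since P=6.840 > Ia=1.266: effective rainfall P−Ia = 11009/1975 in
Runoff Q = (P−Ia)²/(P−Ia+S) = (5.574)²/(5.574+6.329) = 121198081/46430275 ≈ 2.610 in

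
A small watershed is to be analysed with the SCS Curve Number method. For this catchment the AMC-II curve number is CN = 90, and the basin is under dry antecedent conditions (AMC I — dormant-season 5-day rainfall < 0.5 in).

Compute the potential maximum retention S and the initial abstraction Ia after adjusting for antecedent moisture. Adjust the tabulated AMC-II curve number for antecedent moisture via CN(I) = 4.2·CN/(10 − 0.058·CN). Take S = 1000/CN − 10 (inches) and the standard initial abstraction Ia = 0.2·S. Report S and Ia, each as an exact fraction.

S = 500/189 in ≈ 2.646 in; Ia = 100/189 in ≈ 0.529 in

Dry (AMC I): CN(I) = 4.2·90/(10 − 0.058·90) = 378/(239/50) = 18900/239 ≈ 79.079
Max retention: S = 1000/(18900/239) − 10 = 500/189 in (≈ 2.646 in)
Ia = 0.2·(500/189) = 100/189 in ≈ 0.529 in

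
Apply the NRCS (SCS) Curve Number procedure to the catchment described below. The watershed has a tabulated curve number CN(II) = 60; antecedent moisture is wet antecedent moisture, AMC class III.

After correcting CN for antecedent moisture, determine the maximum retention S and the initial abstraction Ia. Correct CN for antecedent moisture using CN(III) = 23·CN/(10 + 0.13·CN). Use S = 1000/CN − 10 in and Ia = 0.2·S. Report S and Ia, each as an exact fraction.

CN(III) from CN(II)=60: (23·60)/(10 + 0.13·60) = 6900/89 ≈ 77.528
Max retention: S = 1000/(6900/89) − 10 = 200/69 in (≈ 2.899 in)
Ia = 0.2·(200/69) = 40/69 in ≈ 0.580 in

S = 200/69 in ≈ 2.899 in; Ia = 40/69 in ≈ 0.580 in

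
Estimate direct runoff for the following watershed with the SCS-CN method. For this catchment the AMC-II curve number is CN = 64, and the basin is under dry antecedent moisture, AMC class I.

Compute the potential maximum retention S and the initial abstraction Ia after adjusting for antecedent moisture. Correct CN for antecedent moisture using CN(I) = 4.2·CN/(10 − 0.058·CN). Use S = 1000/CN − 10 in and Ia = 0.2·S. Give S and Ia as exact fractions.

S = 375/28 in ≈ 13.393 in; Ia = 75/28 in ≈ 2.679 in

Dry (AMC I): CN(I) = 4.2·64/(10 − 0.058·64) = (1344/5)/(786/125) = 5600/131 ≈ 42.748
S = 1000/(5600/131) − 10 = 375/28 in ≈ 13.393 in
Ia = 0.2S: 0.2·13.393 = 2.679 in (exactly 75/28)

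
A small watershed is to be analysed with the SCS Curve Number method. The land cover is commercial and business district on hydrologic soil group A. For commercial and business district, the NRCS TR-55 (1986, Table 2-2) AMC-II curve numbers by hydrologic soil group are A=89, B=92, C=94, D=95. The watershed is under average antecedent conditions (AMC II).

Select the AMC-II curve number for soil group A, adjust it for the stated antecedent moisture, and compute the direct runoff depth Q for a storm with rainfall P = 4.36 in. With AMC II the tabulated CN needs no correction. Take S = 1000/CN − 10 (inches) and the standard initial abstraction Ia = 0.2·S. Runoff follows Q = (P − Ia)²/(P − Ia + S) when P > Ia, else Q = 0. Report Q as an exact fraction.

Q = 83740801/26479725 in ≈ 3.162 in

NRCS table: commercial and business district, soil group A → CN(II) = 89
AMC II — tabulated CN = 89 applies directly.
Max retention: S = 1000/89 − 10 = 110/89 in (≈ 1.236 in)
Ia = 0.2S: 0.2·1.236 = 0.247 in (exactly 22/89)
P − Ia = 4.360 − 0.247 = 9151/2225 ≈ 4.113 in (> 0, runoff occurs)
Runoff Q = (P−Ia)²/(P−Ia+S) = (4.113)²/(4.113+1.236) = 83740801/26479725 ≈ 3.162 in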